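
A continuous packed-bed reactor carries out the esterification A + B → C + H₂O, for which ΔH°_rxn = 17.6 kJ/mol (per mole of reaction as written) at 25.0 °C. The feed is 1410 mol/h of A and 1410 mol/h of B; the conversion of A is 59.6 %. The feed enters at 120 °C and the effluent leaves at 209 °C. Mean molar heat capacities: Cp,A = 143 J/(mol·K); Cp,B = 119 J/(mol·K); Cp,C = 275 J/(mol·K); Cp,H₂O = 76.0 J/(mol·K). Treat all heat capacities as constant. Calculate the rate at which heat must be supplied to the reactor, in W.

Q_in = 17100 W

Extent of reaction ξ = 0.596 × 1410 = 840.36 mol/h
Reaction term: ξ·ΔH°_rxn = 840.36 × 17.6 = 14790 kJ/h
Sensible, feed 120→25 °C: -35095 kJ/h
Outlet flows (mol/h): A 569.64, B 569.64, C 840.36, H₂O 840.36
Sensible, products 25→209 °C: 81735 kJ/h
Q = ΔH = 61430 kJ/h = 17.064 kW
Heat supplied = 17064 W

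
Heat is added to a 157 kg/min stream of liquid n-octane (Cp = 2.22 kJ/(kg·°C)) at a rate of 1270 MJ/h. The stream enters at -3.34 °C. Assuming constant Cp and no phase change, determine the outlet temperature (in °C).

Q = 1270 MJ/h = 21167 kJ/min
ΔT = Q/(ṁ·Cp) = 21167/(157×2.22) = 60.73 K
T_out = -3.34 + 60.73 = 57.39 °C

T_out = 57.4 °C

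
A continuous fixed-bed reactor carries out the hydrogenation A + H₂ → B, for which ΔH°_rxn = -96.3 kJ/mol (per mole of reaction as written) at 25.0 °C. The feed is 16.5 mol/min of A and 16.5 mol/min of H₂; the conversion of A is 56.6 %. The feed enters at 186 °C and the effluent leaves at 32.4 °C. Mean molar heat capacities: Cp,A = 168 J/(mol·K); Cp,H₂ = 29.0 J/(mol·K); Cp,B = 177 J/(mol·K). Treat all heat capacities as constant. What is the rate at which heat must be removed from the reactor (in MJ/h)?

Q_out = 84.0 MJ/h

Extent of reaction ξ = 0.566 × 16.5 = 9.339 mol/min
Reaction term: ξ·ΔH°_rxn = 9.339 × -96.3 = -899.35 kJ/min
Sensible, feed 186→25 °C: -523.33 kJ/min
Outlet flows (mol/min): A 7.161, H₂ 7.161, B 9.339
Sensible, products 25→32.4 °C: 22.672 kJ/min
Q = ΔH = -1400 kJ/min = -23.333 kW
Heat removed = 84 MJ/h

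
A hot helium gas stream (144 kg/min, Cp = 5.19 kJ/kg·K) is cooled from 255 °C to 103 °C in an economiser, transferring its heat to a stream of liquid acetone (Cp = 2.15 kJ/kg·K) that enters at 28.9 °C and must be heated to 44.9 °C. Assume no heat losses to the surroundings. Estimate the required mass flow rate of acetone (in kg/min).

Heat released by hot stream: Q = 144 × 5.19 × (255 − 103) = 113600 kJ/min
Energy balance on cold side (adiabatic exchanger): Q = ṁ_c·Cp_c·(T_c,out − T_c,in)
ṁ_c = 113600 / [2.15 × (44.9 − 28.9)] = 3302.3 kg/min

ṁ_c = 3300 kg/min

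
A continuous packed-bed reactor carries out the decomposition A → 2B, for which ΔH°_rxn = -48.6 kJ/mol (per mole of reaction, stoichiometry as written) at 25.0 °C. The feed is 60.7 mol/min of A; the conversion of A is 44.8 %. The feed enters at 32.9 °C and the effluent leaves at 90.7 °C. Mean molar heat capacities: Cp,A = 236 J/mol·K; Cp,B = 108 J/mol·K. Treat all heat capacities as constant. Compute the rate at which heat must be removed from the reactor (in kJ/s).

Extent of reaction ξ = 0.448 × 60.7 = 27.194 mol/min
Reaction term: ξ·ΔH°_rxn = 27.194 × -48.6 = -1321.6 kJ/min
Sensible, feed 32.9→25 °C: -113.17 kJ/min
Outlet flows (mol/min): A 33.506, B 54.387
Sensible, products 25→90.7 °C: 905.43 kJ/min
Q = ΔH = -529.34 kJ/min = -8.8224 kW
Heat removed = 8.8224 kJ/s

Q_out = 8.82 kJ/s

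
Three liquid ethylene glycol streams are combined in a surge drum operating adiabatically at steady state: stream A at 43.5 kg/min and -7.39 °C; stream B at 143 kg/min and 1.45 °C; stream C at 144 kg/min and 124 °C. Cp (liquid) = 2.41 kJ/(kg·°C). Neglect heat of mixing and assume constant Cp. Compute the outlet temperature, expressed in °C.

No heat crosses the boundary, so H_out = H_in.
Σ ṁᵢCp,ᵢTᵢ = 43.5×2.41×-7.39 + 143×2.41×1.45 + 144×2.41×124 = 42758
Σ ṁᵢCp,ᵢ = 43.5×2.41 + 143×2.41 + 144×2.41 = 796.5
T_out = 42758 / 796.5 = 53.682 °C

T_out = 53.7 °C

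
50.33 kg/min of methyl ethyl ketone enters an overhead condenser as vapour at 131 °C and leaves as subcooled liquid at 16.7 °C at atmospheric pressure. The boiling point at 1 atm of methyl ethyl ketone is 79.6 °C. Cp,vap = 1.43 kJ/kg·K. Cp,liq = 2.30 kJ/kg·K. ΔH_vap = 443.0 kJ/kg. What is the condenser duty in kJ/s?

vapour 131→79.6 °C: -73.502 kJ/kg
condensation at 79.6 °C: -443 kJ/kg
liquid 79.6→16.7 °C: -144.67 kJ/kg
Δh = -73.502 + -443 + -144.67 = -661.17 kJ/kg
Q = ṁ·Δh = 50.33 kg/min × -661.17 kJ/kg = -33277 kJ/min
|Q| = 554.61 kW

Q_c = 555 kJ/s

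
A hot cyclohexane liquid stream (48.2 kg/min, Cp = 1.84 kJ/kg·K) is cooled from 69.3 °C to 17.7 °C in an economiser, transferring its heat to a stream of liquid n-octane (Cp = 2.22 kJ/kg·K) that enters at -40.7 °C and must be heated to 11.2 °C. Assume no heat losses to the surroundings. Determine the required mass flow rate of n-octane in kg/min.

ṁ_c = 39.7 kg/min

Heat released by hot stream: Q = 48.2 × 1.84 × (69.3 − 17.7) = 4576.3 kJ/min
Energy balance on cold side (adiabatic exchanger): Q = ṁ_c·Cp_c·(T_c,out − T_c,in)
ṁ_c = 4576.3 / [2.22 × (11.2 − -40.7)] = 39.719 kg/min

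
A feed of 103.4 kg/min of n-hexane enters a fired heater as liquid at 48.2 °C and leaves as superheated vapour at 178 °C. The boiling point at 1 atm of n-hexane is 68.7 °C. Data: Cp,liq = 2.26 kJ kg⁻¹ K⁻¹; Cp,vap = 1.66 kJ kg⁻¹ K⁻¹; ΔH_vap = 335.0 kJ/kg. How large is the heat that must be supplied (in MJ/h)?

Q = 3490 MJ/h

liquid 48.2→68.7 °C: 46.33 kJ/kg
vaporisation at 68.7 °C: 335 kJ/kg
vapour 68.7→178 °C: 181.44 kJ/kg
Δh = 46.33 + 335 + 181.44 = 562.77 kJ/kg
Q = ṁ·Δh = 103.4 kg/min × 562.77 kJ/kg = 58190 kJ/min
|Q| = 969.84 kW = 3491.4 MJ/h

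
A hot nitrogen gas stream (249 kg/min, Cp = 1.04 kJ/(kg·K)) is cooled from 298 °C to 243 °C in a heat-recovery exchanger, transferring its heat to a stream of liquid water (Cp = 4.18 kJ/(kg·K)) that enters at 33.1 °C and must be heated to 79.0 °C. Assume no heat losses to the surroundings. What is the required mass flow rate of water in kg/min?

Heat released by hot stream: Q = 249 × 1.04 × (298 − 243) = 14243 kJ/min
Energy balance on cold side (adiabatic exchanger): Q = ṁ_c·Cp_c·(T_c,out − T_c,in)
ṁ_c = 14243 / [4.18 × (79.0 − 33.1)] = 74.235 kg/min

ṁ_c = 74.2 kg/min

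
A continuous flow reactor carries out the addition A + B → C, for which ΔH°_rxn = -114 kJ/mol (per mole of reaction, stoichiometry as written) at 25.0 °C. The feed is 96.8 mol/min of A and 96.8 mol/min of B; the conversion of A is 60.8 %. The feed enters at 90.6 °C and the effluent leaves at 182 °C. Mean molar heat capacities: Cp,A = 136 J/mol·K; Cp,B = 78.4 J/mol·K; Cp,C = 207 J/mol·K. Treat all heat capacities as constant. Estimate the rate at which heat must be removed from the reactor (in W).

Extent of reaction ξ = 0.608 × 96.8 = 58.854 mol/min
Reaction term: ξ·ΔH°_rxn = 58.854 × -114 = -6709.4 kJ/min
Sensible, feed 90.6→25 °C: -1361.5 kJ/min
Outlet flows (mol/min): A 37.946, B 37.946, C 58.854
Sensible, products 25→182 °C: 3190 kJ/min
Q = ΔH = -4880.9 kJ/min = -81.348 kW
Heat removed = 81348 W

Q_out = 81300 W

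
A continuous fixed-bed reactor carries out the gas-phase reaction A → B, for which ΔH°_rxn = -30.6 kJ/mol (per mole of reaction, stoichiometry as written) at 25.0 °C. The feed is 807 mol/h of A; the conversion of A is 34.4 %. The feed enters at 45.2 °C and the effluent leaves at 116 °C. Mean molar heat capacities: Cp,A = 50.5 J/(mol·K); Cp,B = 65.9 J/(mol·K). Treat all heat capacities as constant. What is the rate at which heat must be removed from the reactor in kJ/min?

Extent of reaction ξ = 0.344 × 807 = 277.61 mol/h
Reaction term: ξ·ΔH°_rxn = 277.61 × -30.6 = -8494.8 kJ/h
Sensible, feed 45.2→25 °C: -823.22 kJ/h
Outlet flows (mol/h): A 529.39, B 277.61
Sensible, products 25→116 °C: 4097.6 kJ/h
Q = ΔH = -5220.4 kJ/h = -1.4501 kW
Heat removed = 87.007 kJ/min

Q_out = 87.0 kJ/min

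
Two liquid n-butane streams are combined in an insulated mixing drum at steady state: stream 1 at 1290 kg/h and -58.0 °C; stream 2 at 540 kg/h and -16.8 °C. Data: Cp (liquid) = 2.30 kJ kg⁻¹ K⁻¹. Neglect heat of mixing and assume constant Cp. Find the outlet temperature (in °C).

T_out = -45.8 °C

Energy balance with Q = 0: Σ ṁᵢCp,ᵢ(T_out − Tᵢ) = 0
T_out = Σ ṁᵢCp,ᵢTᵢ / Σ ṁᵢCp,ᵢ
      = -192950 / 4209 = -45.843 °C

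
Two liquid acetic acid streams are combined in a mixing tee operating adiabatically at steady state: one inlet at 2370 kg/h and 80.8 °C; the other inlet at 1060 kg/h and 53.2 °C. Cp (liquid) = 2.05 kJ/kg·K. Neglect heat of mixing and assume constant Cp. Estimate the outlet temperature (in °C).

Energy balance with Q = 0: Σ ṁᵢCp,ᵢ(T_out − Tᵢ) = 0
Σ ṁᵢCp,ᵢTᵢ = 2370×2.05×80.8 + 1060×2.05×53.2 = 508170
Σ ṁᵢCp,ᵢ = 2370×2.05 + 1060×2.05 = 7031.5
T_out = 508170 / 7031.5 = 72.271 °C

T_out = 72.3 °C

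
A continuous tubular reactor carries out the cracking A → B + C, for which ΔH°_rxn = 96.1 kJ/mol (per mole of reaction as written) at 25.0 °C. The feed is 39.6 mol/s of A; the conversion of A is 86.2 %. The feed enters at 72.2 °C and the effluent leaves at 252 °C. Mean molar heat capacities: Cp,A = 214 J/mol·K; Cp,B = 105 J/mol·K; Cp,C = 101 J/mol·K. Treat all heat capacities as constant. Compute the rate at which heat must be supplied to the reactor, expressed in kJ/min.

Extent of reaction ξ = 0.862 × 39.6 = 34.135 mol/s
Reaction term: ξ·ΔH°_rxn = 34.135 × 96.1 = 3280.4 kJ/s
Sensible, feed 72.2→25 °C: -399.99 kJ/s
Outlet flows (mol/s): A 5.4648, B 34.135, C 34.135
Sensible, products 25→252 °C: 1861.7 kJ/s
Q = ΔH = 4742.1 kJ/s = 4742.1 kW
Heat supplied = 284530 kJ/min

Q_in = 285000 kJ/min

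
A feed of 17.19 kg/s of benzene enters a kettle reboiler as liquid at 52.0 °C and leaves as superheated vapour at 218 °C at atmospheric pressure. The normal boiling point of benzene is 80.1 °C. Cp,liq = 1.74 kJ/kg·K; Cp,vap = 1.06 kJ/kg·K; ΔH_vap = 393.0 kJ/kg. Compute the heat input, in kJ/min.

Q = 607000 kJ/min

liquid 52.0→80.1 °C: 48.894 kJ/kg
vaporisation at 80.1 °C: 393 kJ/kg
vapour 80.1→218 °C: 146.17 kJ/kg
Δh = 48.894 + 393 + 146.17 = 588.07 kJ/kg
Q = ṁ·Δh = 17.19 kg/s × 588.07 kJ/kg = 10109 kJ/s
|Q| = 10109 kW = 606530 kJ/min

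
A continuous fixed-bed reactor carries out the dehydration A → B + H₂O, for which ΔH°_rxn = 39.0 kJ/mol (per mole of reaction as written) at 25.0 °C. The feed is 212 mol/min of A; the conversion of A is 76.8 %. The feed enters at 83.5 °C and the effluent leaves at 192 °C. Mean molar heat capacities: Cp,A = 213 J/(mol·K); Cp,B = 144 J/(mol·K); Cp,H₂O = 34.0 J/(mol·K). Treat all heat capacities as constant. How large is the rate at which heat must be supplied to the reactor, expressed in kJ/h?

Q_in = 618000 kJ/h

Extent of reaction ξ = 0.768 × 212 = 162.82 mol/min
Reaction term: ξ·ΔH°_rxn = 162.82 × 39.0 = 6349.8 kJ/min
Sensible, feed 83.5→25 °C: -2641.6 kJ/min
Outlet flows (mol/min): A 49.184, B 162.82, H₂O 162.82
Sensible, products 25→192 °C: 6589.4 kJ/min
Q = ΔH = 10298 kJ/min = 171.63 kW
Heat supplied = 617860 kJ/h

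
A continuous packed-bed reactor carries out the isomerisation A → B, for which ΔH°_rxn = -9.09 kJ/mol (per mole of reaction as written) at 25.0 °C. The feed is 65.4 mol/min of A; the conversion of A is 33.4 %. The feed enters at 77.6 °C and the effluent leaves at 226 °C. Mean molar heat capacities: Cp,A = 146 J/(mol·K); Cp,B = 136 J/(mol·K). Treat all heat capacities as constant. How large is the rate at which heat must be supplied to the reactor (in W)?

Extent of reaction ξ = 0.334 × 65.4 = 21.844 mol/min
Reaction term: ξ·ΔH°_rxn = 21.844 × -9.09 = -198.56 kJ/min
Sensible, feed 77.6→25 °C: -502.25 kJ/min
Outlet flows (mol/min): A 43.556, B 21.844
Sensible, products 25→226 °C: 1875.3 kJ/min
Q = ΔH = 1174.5 kJ/min = 19.575 kW
Heat supplied = 19575 W

Q_in = 19600 W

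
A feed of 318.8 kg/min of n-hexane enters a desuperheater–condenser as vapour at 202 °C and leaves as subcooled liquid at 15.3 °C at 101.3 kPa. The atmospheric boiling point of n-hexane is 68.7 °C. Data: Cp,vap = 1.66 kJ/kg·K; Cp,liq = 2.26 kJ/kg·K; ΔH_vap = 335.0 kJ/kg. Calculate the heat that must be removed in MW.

vapour 202→68.7 °C: -221.28 kJ/kg
condensation at 68.7 °C: -335 kJ/kg
liquid 68.7→15.3 °C: -120.68 kJ/kg
Δh = -221.28 + -335 + -120.68 = -676.96 kJ/kg
Q = ṁ·Δh = 318.8 kg/min × -676.96 kJ/kg = -215820 kJ/min
|Q| = 3596.9 kW = 3.5969 MW

Q_c = 3.60 MW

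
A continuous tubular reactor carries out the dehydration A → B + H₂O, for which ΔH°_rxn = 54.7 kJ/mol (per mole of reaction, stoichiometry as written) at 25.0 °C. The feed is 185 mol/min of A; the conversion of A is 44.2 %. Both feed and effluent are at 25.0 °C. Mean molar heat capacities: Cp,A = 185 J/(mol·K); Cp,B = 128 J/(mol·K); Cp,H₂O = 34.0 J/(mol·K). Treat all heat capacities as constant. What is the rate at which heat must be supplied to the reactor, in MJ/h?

Extent of reaction ξ = 0.442 × 185 = 81.77 mol/min
Reaction term: ξ·ΔH°_rxn = 81.77 × 54.7 = 4472.8 kJ/min
Q = ΔH = 4472.8 kJ/min = 74.547 kW
Heat supplied = 268.37 MJ/h

Q_in = 268 MJ/h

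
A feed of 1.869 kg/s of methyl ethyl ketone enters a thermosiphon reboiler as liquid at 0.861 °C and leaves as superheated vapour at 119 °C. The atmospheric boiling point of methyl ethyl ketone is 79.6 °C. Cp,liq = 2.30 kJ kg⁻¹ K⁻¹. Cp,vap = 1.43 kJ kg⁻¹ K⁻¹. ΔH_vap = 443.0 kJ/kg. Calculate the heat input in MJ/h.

Q = 4580 MJ/h

liquid 0.861→79.6 °C: 181.1 kJ/kg
vaporisation at 79.6 °C: 443 kJ/kg
vapour 79.6→119 °C: 56.342 kJ/kg
Δh = 181.1 + 443 + 56.342 = 680.44 kJ/kg
Q = ṁ·Δh = 1.869 kg/s × 680.44 kJ/kg = 1271.7 kJ/s
|Q| = 1271.7 kW = 4578.3 MJ/h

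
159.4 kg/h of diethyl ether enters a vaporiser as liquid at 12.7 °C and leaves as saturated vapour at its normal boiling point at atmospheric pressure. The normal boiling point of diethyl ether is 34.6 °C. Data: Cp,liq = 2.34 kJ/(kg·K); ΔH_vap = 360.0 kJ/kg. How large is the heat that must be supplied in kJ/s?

liquid 12.7→34.6 °C: 51.246 kJ/kg
vaporisation at 34.6 °C: 360 kJ/kg
Δh = 51.246 + 360 = 411.25 kJ/kg
Q = ṁ·Δh = 159.4 kg/h × 411.25 kJ/kg = 65553 kJ/h
|Q| = 18.209 kW

Q = 18.2 kJ/s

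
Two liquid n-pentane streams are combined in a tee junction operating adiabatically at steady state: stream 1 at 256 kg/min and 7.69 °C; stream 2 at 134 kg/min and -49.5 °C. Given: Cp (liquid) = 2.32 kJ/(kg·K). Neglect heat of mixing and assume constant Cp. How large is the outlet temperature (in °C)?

Energy balance with Q = 0: Σ ṁᵢCp,ᵢ(T_out − Tᵢ) = 0
T_out = Σ ṁᵢCp,ᵢTᵢ / Σ ṁᵢCp,ᵢ
      = -10821 / 904.8 = -11.96 °C

T_out = -12.0 °C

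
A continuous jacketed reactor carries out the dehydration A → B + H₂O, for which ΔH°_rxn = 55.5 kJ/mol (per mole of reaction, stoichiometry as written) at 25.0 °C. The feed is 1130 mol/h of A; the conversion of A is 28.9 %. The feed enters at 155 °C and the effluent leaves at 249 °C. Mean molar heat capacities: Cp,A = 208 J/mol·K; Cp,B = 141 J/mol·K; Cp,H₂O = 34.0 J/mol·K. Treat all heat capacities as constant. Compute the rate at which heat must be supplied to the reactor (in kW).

Extent of reaction ξ = 0.289 × 1130 = 326.57 mol/h
Reaction term: ξ·ΔH°_rxn = 326.57 × 55.5 = 18125 kJ/h
Sensible, feed 155→25 °C: -30555 kJ/h
Outlet flows (mol/h): A 803.43, B 326.57, H₂O 326.57
Sensible, products 25→249 °C: 50235 kJ/h
Q = ΔH = 37804 kJ/h = 10.501 kW
Heat supplied = 10.501 kW

Q_in = 10.5 kW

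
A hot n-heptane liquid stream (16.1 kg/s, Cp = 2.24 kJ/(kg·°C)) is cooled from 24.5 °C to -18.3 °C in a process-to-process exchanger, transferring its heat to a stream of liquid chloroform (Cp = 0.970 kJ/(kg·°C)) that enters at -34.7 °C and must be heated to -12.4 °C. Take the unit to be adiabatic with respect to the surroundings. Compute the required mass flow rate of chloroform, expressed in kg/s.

ṁ_c = 71.4 kg/s

Heat released by hot stream: Q = 16.1 × 2.24 × (24.5 − -18.3) = 1543.5 kJ/s
Energy balance on cold side (adiabatic exchanger): Q = ṁ_c·Cp_c·(T_c,out − T_c,in)
ṁ_c = 1543.5 / [0.970 × (-12.4 − -34.7)] = 71.358 kg/s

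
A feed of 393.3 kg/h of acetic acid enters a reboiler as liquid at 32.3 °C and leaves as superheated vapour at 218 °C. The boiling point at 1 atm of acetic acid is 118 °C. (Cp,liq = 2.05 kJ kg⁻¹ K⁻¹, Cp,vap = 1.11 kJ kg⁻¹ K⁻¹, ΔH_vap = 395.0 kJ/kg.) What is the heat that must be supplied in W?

Q = 74500 W

liquid 32.3→118 °C: 175.69 kJ/kg
vaporisation at 118 °C: 395 kJ/kg
vapour 118→218 °C: 111 kJ/kg
Δh = 175.69 + 395 + 111 = 681.69 kJ/kg
Q = ṁ·Δh = 393.3 kg/h × 681.69 kJ/kg = 268110 kJ/h
|Q| = 74.474 kW = 74474 W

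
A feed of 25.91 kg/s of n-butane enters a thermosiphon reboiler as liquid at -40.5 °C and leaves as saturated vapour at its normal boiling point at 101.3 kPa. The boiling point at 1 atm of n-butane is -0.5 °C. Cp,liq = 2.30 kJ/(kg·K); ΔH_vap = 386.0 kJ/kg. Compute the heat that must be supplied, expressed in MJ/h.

Q = 44600 MJ/h

liquid -40.5→-0.5 °C: 92 kJ/kg
vaporisation at -0.5 °C: 386 kJ/kg
Δh = 92 + 386 = 478 kJ/kg
Q = ṁ·Δh = 25.91 kg/s × 478 kJ/kg = 12385 kJ/s
|Q| = 12385 kW = 44586 MJ/h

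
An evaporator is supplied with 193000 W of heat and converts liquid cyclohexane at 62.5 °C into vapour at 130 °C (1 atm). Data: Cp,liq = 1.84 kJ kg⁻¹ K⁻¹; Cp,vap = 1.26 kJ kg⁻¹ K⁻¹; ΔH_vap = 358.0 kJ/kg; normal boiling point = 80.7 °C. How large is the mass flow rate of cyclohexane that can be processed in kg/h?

ṁ = 1530 kg/h

Δh = 1.84×(80.7−62.5) + 358.0 + 1.26×(130−80.7) = 453.61 kJ/kg
Q = 193000 W = 193 kJ/s = 694800 kJ/h
ṁ = Q/Δh = 694800 / 453.61 = 1531.7 kg/h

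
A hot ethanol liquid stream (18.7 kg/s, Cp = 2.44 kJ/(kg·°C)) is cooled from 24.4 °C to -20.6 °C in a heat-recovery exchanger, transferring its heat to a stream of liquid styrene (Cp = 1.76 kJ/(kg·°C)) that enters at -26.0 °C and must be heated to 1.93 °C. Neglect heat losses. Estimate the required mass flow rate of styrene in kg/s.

ṁ_c = 41.8 kg/s

Heat released by hot stream: Q = 18.7 × 2.44 × (24.4 − -20.6) = 2053.3 kJ/s
Energy balance on cold side (adiabatic exchanger): Q = ṁ_c·Cp_c·(T_c,out − T_c,in)
ṁ_c = 2053.3 / [1.76 × (1.93 − -26.0)] = 41.77 kg/s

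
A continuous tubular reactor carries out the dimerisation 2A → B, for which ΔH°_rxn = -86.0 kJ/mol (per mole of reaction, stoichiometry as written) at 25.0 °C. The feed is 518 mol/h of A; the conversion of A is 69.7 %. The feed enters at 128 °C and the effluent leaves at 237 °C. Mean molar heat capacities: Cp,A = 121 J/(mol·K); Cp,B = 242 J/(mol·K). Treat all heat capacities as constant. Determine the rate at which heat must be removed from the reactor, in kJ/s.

Extent of reaction ξ = 0.697 × 518 / 2 = 180.52 mol/h
Reaction term: ξ·ΔH°_rxn = 180.52 × -86.0 = -15525 kJ/h
Sensible, feed 128→25 °C: -6455.8 kJ/h
Outlet flows (mol/h): A 156.95, B 180.52
Sensible, products 25→237 °C: 13288 kJ/h
Q = ΔH = -8693.1 kJ/h = -2.4147 kW
Heat removed = 2.4147 kJ/s

Q_out = 2.41 kJ/s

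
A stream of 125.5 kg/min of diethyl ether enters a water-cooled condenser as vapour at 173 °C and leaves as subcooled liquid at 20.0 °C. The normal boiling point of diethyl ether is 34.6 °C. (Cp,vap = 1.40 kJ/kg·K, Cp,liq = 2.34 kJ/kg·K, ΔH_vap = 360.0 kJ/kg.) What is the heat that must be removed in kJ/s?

Q_c = 1230 kJ/s

vapour 173→34.6 °C: -193.76 kJ/kg
condensation at 34.6 °C: -360 kJ/kg
liquid 34.6→20.0 °C: -34.164 kJ/kg
Δh = -193.76 + -360 + -34.164 = -587.92 kJ/kg
Q = ṁ·Δh = 125.5 kg/min × -587.92 kJ/kg = -73784 kJ/min
|Q| = 1229.7 kW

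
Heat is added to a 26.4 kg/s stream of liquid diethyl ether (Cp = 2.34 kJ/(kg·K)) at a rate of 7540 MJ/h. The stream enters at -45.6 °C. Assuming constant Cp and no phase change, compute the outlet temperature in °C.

T_out = -11.7 °C

Q = 7540 MJ/h = 2094.4 kJ/s
ΔT = Q/(ṁ·Cp) = 2094.4/(26.4×2.34) = 33.904 K
T_out = -45.6 + 33.904 = -11.696 °C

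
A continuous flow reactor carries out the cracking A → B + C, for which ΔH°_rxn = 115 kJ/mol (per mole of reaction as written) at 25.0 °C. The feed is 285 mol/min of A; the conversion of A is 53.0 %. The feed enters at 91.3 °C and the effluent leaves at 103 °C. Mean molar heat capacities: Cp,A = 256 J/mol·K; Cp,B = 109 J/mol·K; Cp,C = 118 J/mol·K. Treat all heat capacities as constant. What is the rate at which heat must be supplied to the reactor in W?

Extent of reaction ξ = 0.530 × 285 = 151.05 mol/min
Reaction term: ξ·ΔH°_rxn = 151.05 × 115 = 17371 kJ/min
Sensible, feed 91.3→25 °C: -4837.2 kJ/min
Outlet flows (mol/min): A 133.95, B 151.05, C 151.05
Sensible, products 25→103 °C: 5349.2 kJ/min
Q = ΔH = 17883 kJ/min = 298.05 kW
Heat supplied = 298050 W

Q_in = 298000 W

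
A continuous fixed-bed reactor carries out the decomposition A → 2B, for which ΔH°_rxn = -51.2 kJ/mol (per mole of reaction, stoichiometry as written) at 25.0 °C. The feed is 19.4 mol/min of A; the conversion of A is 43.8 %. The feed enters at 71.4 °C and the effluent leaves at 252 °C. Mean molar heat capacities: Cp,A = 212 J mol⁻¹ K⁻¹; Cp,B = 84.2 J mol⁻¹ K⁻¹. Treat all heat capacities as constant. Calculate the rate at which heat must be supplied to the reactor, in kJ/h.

Q_in = 13400 kJ/h

Extent of reaction ξ = 0.438 × 19.4 = 8.4972 mol/min
Reaction term: ξ·ΔH°_rxn = 8.4972 × -51.2 = -435.06 kJ/min
Sensible, feed 71.4→25 °C: -190.83 kJ/min
Outlet flows (mol/min): A 10.903, B 16.994
Sensible, products 25→252 °C: 849.51 kJ/min
Q = ΔH = 223.62 kJ/min = 3.7269 kW
Heat supplied = 13417 kJ/h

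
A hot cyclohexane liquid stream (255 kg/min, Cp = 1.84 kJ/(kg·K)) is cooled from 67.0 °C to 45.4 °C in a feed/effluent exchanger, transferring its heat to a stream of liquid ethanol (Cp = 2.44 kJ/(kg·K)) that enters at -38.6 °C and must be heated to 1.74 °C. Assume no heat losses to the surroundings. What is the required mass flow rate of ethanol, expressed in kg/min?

ṁ_c = 103 kg/min

Heat released by hot stream: Q = 255 × 1.84 × (67.0 − 45.4) = 10135 kJ/min
Energy balance on cold side (adiabatic exchanger): Q = ṁ_c·Cp_c·(T_c,out − T_c,in)
ṁ_c = 10135 / [2.44 × (1.74 − -38.6)] = 102.96 kg/min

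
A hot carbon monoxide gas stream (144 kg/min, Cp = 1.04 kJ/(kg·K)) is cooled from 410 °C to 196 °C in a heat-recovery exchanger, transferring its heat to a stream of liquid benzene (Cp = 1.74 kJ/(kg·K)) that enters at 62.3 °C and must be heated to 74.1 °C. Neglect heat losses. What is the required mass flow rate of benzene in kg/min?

ṁ_c = 1560 kg/min

Heat released by hot stream: Q = 144 × 1.04 × (410 − 196) = 32049 kJ/min
Energy balance on cold side (adiabatic exchanger): Q = ṁ_c·Cp_c·(T_c,out − T_c,in)
ṁ_c = 32049 / [1.74 × (74.1 − 62.3)] = 1560.9 kg/min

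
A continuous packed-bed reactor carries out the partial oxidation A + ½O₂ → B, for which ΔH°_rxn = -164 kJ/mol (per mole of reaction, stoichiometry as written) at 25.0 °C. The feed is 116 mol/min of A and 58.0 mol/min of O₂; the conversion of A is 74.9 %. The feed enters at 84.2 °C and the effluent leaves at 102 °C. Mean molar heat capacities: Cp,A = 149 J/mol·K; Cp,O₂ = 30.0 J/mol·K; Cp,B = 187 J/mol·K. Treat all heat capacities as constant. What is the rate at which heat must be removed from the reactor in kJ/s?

Extent of reaction ξ = 0.749 × 116 = 86.884 mol/min
Reaction term: ξ·ΔH°_rxn = 86.884 × -164 = -14249 kJ/min
Sensible, feed 84.2→25 °C: -1126.2 kJ/min
Outlet flows (mol/min): A 29.116, O₂ 14.558, B 86.884
Sensible, products 25→102 °C: 1618.7 kJ/min
Q = ΔH = -13756 kJ/min = -229.27 kW
Heat removed = 229.27 kJ/s

Q_out = 229 kJ/s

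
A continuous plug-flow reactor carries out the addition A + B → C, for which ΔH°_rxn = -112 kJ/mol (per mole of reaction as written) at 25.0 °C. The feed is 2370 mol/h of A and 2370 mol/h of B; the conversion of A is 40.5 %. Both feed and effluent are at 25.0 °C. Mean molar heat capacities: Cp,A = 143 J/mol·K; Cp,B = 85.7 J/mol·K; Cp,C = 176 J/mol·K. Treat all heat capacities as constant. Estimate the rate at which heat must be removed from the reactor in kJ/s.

Extent of reaction ξ = 0.405 × 2370 = 959.85 mol/h
Reaction term: ξ·ΔH°_rxn = 959.85 × -112 = -107500 kJ/h
Q = ΔH = -107500 kJ/h = -29.862 kW
Heat removed = 29.862 kJ/s

Q_out = 29.9 kJ/s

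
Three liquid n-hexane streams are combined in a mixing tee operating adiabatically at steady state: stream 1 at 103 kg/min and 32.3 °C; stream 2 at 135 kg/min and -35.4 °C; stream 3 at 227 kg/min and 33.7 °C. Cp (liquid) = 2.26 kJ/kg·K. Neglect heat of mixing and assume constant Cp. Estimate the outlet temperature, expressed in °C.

Adiabatic, steady state ⇒ Σ ṁᵢCp,ᵢ(T_out − Tᵢ) = 0
T_out = Σ ṁᵢCp,ᵢTᵢ / Σ ṁᵢCp,ᵢ
      = 14007 / 1050.9 = 13.329 °C

T_out = 13.3 °C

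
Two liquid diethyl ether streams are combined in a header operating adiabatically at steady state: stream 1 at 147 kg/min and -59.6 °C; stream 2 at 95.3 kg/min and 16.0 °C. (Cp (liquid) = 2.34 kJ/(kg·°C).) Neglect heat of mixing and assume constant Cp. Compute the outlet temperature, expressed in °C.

T_out = -29.9 °C

Energy balance with Q = 0: Σ ṁᵢCp,ᵢ(T_out − Tᵢ) = 0
Σ ṁᵢCp,ᵢTᵢ = 147×2.34×-59.6 + 95.3×2.34×16.0 = -16933
Σ ṁᵢCp,ᵢ = 147×2.34 + 95.3×2.34 = 566.98
T_out = -16933 / 566.98 = -29.865 °C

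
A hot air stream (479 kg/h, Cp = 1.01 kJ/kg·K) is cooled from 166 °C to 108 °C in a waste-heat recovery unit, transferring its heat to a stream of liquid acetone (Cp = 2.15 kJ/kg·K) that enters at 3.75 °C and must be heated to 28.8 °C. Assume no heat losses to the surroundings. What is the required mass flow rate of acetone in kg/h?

Heat released by hot stream: Q = 479 × 1.01 × (166 − 108) = 28060 kJ/h
Energy balance on cold side (adiabatic exchanger): Q = ṁ_c·Cp_c·(T_c,out − T_c,in)
ṁ_c = 28060 / [2.15 × (28.8 − 3.75)] = 521 kg/h

ṁ_c = 521 kg/h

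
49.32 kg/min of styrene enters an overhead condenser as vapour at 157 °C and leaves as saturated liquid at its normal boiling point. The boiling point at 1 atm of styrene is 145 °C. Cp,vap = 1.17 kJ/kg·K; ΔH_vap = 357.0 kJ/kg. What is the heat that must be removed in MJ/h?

Q_c = 1100 MJ/h

vapour 157→145 °C: -14.04 kJ/kg
condensation at 145 °C: -357 kJ/kg
Δh = -14.04 + -357 = -371.04 kJ/kg
Q = ṁ·Δh = 49.32 kg/min × -371.04 kJ/kg = -18300 kJ/min
|Q| = 304.99 kW = 1098 MJ/h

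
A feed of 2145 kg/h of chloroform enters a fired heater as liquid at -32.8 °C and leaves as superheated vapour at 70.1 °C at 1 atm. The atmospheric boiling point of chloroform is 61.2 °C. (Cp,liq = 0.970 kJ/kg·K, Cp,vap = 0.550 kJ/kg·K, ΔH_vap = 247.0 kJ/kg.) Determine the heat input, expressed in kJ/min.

Q = 12300 kJ/min

liquid -32.8→61.2 °C: 91.18 kJ/kg
vaporisation at 61.2 °C: 247 kJ/kg
vapour 61.2→70.1 °C: 4.895 kJ/kg
Δh = 91.18 + 247 + 4.895 = 343.07 kJ/kg
Q = ṁ·Δh = 2145 kg/h × 343.07 kJ/kg = 735900 kJ/h
|Q| = 204.42 kW = 12265 kJ/min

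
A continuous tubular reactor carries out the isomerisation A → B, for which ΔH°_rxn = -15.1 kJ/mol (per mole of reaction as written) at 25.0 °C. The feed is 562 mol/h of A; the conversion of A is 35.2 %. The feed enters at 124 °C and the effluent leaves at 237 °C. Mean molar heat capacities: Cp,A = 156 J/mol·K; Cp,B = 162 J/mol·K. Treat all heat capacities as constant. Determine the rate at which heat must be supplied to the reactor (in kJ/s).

Extent of reaction ξ = 0.352 × 562 = 197.82 mol/h
Reaction term: ξ·ΔH°_rxn = 197.82 × -15.1 = -2987.1 kJ/h
Sensible, feed 124→25 °C: -8679.5 kJ/h
Outlet flows (mol/h): A 364.18, B 197.82
Sensible, products 25→237 °C: 18838 kJ/h
Q = ΔH = 7171.4 kJ/h = 1.9921 kW
Heat supplied = 1.9921 kJ/s

Q_in = 1.99 kJ/s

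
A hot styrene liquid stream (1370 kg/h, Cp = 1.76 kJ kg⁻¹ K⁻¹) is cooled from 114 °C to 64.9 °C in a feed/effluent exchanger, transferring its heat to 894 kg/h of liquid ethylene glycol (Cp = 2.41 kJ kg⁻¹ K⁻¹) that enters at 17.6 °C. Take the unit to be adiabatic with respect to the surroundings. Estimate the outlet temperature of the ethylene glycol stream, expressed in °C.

Heat released by hot stream: Q = 1370 × 1.76 × (114 − 64.9) = 118390 kJ/h
Energy balance on cold side (adiabatic exchanger): Q = ṁ_c·Cp_c·(T_c,out − T_c,in)
T_c,out = 17.6 + 118390/(894 × 2.41) = 72.549 °C

T_c,out = 72.5 °C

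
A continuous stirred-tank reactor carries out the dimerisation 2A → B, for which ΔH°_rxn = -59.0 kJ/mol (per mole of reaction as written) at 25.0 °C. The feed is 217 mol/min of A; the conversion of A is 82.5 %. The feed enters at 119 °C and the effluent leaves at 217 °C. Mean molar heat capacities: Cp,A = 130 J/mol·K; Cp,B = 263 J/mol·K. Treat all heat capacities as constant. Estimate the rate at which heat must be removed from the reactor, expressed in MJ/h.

Q_out = 148 MJ/h

Extent of reaction ξ = 0.825 × 217 / 2 = 89.512 mol/min
Reaction term: ξ·ΔH°_rxn = 89.512 × -59.0 = -5281.2 kJ/min
Sensible, feed 119→25 °C: -2651.7 kJ/min
Outlet flows (mol/min): A 37.975, B 89.512
Sensible, products 25→217 °C: 5467.9 kJ/min
Q = ΔH = -2465.1 kJ/min = -41.085 kW
Heat removed = 147.91 MJ/h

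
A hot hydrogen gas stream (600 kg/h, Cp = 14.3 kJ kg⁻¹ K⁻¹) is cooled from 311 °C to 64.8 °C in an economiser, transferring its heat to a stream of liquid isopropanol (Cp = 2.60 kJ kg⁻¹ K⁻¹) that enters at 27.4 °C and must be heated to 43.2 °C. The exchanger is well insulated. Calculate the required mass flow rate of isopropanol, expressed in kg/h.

ṁ_c = 51400 kg/h

Heat released by hot stream: Q = 600 × 14.3 × (311 − 64.8) = 2.1124e+06 kJ/h
Energy balance on cold side (adiabatic exchanger): Q = ṁ_c·Cp_c·(T_c,out − T_c,in)
ṁ_c = 2.1124e+06 / [2.60 × (43.2 − 27.4)] = 51422 kg/h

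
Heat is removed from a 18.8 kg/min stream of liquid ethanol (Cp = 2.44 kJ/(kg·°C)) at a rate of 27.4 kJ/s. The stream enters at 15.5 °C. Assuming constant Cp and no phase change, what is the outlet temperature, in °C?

Q = 27.4 kJ/s = 1644 kJ/min
ΔT = Q/(ṁ·Cp) = 1644/(18.8×2.44) = 35.839 K
T_out = 15.5 − 35.839 = -20.339 °C

T_out = -20.3 °C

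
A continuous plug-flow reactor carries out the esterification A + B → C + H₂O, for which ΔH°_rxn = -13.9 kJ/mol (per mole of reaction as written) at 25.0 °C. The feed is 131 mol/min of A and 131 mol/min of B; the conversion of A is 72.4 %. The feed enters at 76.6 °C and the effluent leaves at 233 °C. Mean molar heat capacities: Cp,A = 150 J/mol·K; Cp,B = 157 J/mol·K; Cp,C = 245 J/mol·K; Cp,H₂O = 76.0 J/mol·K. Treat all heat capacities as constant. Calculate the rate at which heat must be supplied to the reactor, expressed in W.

Extent of reaction ξ = 0.724 × 131 = 94.844 mol/min
Reaction term: ξ·ΔH°_rxn = 94.844 × -13.9 = -1318.3 kJ/min
Sensible, feed 76.6→25 °C: -2075.2 kJ/min
Outlet flows (mol/min): A 36.156, B 36.156, C 94.844, H₂O 94.844
Sensible, products 25→233 °C: 8641.3 kJ/min
Q = ΔH = 5247.8 kJ/min = 87.463 kW
Heat supplied = 87463 W

Q_in = 87500 W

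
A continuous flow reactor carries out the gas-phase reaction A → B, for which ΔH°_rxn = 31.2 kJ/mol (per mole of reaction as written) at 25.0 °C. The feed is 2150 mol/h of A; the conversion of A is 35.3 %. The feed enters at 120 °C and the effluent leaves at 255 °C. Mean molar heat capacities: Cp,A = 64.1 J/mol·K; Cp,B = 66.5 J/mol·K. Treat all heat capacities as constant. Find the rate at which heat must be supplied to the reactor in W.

Q_in = 11900 W

Extent of reaction ξ = 0.353 × 2150 = 758.95 mol/h
Reaction term: ξ·ΔH°_rxn = 758.95 × 31.2 = 23679 kJ/h
Sensible, feed 120→25 °C: -13092 kJ/h
Outlet flows (mol/h): A 1391.1, B 758.95
Sensible, products 25→255 °C: 32116 kJ/h
Q = ΔH = 42703 kJ/h = 11.862 kW
Heat supplied = 11862 W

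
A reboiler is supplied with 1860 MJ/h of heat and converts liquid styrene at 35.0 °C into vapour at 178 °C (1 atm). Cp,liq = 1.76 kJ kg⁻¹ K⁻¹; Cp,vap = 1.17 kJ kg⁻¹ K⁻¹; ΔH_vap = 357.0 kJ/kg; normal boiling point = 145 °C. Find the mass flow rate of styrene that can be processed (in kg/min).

ṁ = 52.6 kg/min

Δh = 1.76×(145−35.0) + 357.0 + 1.17×(178−145) = 589.21 kJ/kg
Q = 1860 MJ/h = 516.67 kJ/s = 31000 kJ/min
ṁ = Q/Δh = 31000 / 589.21 = 52.613 kg/min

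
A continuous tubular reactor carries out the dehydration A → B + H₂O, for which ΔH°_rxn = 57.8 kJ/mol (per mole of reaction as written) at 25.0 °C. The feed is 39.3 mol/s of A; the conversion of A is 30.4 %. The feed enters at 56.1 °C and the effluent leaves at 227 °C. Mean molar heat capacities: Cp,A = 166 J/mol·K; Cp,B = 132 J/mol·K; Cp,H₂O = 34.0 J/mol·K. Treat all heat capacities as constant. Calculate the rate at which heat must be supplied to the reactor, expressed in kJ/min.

Q_in = 108000 kJ/min

Extent of reaction ξ = 0.304 × 39.3 = 11.947 mol/s
Reaction term: ξ·ΔH°_rxn = 11.947 × 57.8 = 690.55 kJ/s
Sensible, feed 56.1→25 °C: -202.89 kJ/s
Outlet flows (mol/s): A 27.353, B 11.947, H₂O 11.947
Sensible, products 25→227 °C: 1317.8 kJ/s
Q = ΔH = 1805.5 kJ/s = 1805.5 kW
Heat supplied = 108330 kJ/min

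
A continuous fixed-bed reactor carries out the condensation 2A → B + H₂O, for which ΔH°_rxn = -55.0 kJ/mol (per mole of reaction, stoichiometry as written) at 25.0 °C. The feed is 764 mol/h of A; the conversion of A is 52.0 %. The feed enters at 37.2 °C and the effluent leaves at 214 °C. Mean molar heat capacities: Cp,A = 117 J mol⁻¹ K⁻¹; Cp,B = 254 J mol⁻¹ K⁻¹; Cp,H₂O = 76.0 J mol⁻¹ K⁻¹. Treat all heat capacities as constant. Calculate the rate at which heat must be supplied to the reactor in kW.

Q_in = 2.36 kW

Extent of reaction ξ = 0.520 × 764 / 2 = 198.64 mol/h
Reaction term: ξ·ΔH°_rxn = 198.64 × -55.0 = -10925 kJ/h
Sensible, feed 37.2→25 °C: -1090.5 kJ/h
Outlet flows (mol/h): A 366.72, B 198.64, H₂O 198.64
Sensible, products 25→214 °C: 20498 kJ/h
Q = ΔH = 8482.7 kJ/h = 2.3563 kW
Heat supplied = 2.3563 kW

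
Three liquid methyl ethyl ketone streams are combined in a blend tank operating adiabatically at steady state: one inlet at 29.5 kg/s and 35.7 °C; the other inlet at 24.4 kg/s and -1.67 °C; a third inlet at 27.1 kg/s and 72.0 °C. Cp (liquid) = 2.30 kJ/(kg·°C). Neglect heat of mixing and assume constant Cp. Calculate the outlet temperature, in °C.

Energy balance with Q = 0: Σ ṁᵢCp,ᵢ(T_out − Tᵢ) = 0
T_out = Σ ṁᵢCp,ᵢTᵢ / Σ ṁᵢCp,ᵢ
      = 6816.3 / 186.3 = 36.588 °C

T_out = 36.6 °C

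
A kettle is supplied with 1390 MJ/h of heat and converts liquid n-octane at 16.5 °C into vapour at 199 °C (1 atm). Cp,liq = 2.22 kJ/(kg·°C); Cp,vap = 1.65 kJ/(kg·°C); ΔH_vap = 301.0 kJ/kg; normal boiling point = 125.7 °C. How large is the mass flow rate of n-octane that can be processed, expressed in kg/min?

Δh = 2.22×(125.7−16.5) + 301.0 + 1.65×(199−125.7) = 664.37 kJ/kg
Q = 1390 MJ/h = 386.11 kJ/s = 23167 kJ/min
ṁ = Q/Δh = 23167 / 664.37 = 34.87 kg/min

ṁ = 34.9 kg/min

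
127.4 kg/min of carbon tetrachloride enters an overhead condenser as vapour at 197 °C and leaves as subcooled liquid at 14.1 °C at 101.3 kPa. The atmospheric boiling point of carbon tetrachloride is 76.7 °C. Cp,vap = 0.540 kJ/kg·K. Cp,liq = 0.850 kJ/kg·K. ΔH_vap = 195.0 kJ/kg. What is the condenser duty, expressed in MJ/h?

Q_c = 2390 MJ/h

vapour 197→76.7 °C: -64.962 kJ/kg
condensation at 76.7 °C: -195 kJ/kg
liquid 76.7→14.1 °C: -53.21 kJ/kg
Δh = -64.962 + -195 + -53.21 = -313.17 kJ/kg
Q = ṁ·Δh = 127.4 kg/min × -313.17 kJ/kg = -39898 kJ/min
|Q| = 664.97 kW = 2393.9 MJ/h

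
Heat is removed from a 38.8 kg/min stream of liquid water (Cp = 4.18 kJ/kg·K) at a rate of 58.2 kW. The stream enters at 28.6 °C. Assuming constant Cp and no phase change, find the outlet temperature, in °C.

T_out = 7.07 °C

Q = 58.2 kW = 3492 kJ/min
ΔT = Q/(ṁ·Cp) = 3492/(38.8×4.18) = 21.531 K
T_out = 28.6 − 21.531 = 7.0689 °C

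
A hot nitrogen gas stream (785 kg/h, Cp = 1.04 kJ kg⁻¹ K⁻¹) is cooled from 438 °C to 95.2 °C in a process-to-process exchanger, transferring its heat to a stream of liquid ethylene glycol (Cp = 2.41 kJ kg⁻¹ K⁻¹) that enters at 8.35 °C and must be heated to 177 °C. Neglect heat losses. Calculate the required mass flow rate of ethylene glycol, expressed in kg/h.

Heat released by hot stream: Q = 785 × 1.04 × (438 − 95.2) = 279860 kJ/h
Energy balance on cold side (adiabatic exchanger): Q = ṁ_c·Cp_c·(T_c,out − T_c,in)
ṁ_c = 279860 / [2.41 × (177 − 8.35)] = 688.56 kg/h

ṁ_c = 689 kg/h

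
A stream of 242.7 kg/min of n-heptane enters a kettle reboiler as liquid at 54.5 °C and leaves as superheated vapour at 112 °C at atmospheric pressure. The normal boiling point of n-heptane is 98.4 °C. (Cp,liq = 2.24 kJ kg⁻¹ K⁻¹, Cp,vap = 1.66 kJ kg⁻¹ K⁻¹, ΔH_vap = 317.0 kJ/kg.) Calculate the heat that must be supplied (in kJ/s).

liquid 54.5→98.4 °C: 98.336 kJ/kg
vaporisation at 98.4 °C: 317 kJ/kg
vapour 98.4→112 °C: 22.576 kJ/kg
Δh = 98.336 + 317 + 22.576 = 437.91 kJ/kg
Q = ṁ·Δh = 242.7 kg/min × 437.91 kJ/kg = 106280 kJ/min
|Q| = 1771.4 kW

Q = 1770 kJ/s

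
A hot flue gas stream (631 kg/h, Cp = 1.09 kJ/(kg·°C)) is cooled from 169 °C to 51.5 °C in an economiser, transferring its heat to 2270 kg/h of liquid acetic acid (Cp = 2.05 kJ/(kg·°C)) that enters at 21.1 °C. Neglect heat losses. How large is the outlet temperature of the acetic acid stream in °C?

Heat released by hot stream: Q = 631 × 1.09 × (169 − 51.5) = 80815 kJ/h
Energy balance on cold side (adiabatic exchanger): Q = ṁ_c·Cp_c·(T_c,out − T_c,in)
T_c,out = 21.1 + 80815/(2270 × 2.05) = 38.467 °C

T_c,out = 38.5 °C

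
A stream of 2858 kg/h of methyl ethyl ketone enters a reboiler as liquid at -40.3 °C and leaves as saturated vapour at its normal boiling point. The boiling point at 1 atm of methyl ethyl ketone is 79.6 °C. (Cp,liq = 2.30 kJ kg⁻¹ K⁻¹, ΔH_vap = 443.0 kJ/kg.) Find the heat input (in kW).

liquid -40.3→79.6 °C: 275.77 kJ/kg
vaporisation at 79.6 °C: 443 kJ/kg
Δh = 275.77 + 443 = 718.77 kJ/kg
Q = ṁ·Δh = 2858 kg/h × 718.77 kJ/kg = 2.0542e+06 kJ/h
|Q| = 570.62 kW

Q = 571 kW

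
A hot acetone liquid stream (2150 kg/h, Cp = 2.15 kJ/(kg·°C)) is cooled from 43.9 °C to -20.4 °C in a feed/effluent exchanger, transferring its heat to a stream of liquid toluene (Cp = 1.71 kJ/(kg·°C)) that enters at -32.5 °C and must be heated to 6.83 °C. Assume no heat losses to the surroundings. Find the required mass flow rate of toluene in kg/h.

ṁ_c = 4420 kg/h

Heat released by hot stream: Q = 2150 × 2.15 × (43.9 − -20.4) = 297230 kJ/h
Energy balance on cold side (adiabatic exchanger): Q = ṁ_c·Cp_c·(T_c,out − T_c,in)
ṁ_c = 297230 / [1.71 × (6.83 − -32.5)] = 4419.4 kg/h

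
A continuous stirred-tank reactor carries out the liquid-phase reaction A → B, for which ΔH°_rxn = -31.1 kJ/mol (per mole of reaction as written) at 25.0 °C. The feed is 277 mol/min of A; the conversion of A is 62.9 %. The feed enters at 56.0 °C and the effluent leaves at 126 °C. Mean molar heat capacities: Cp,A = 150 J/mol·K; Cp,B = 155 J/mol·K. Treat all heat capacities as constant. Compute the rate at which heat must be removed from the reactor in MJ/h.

Extent of reaction ξ = 0.629 × 277 = 174.23 mol/min
Reaction term: ξ·ΔH°_rxn = 174.23 × -31.1 = -5418.6 kJ/min
Sensible, feed 56.0→25 °C: -1288 kJ/min
Outlet flows (mol/min): A 102.77, B 174.23
Sensible, products 25→126 °C: 4284.5 kJ/min
Q = ΔH = -2422.2 kJ/min = -40.369 kW
Heat removed = 145.33 MJ/h

Q_out = 145 MJ/h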